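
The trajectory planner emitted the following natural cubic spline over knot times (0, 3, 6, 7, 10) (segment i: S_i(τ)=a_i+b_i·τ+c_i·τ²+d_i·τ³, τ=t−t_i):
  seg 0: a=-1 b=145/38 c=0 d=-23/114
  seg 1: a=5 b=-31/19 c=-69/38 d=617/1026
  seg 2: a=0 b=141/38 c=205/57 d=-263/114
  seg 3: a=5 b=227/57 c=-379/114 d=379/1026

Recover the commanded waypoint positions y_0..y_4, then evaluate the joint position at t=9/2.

y_0=-1 y_1=5 y_2=0 y_3=5 y_4=-3
S(9/2) = 151/304

y_0 = S_0(0) = a_0 = -1
y_1 = S_1(0) = a_1 = 5
y_2 = S_2(0) = a_2 = 0
y_3 = S_3(0) = a_3 = 5
y_4 = S_3(3) = -3
t_q=9/2 is in segment 1 (τ=3/2); S_1(τ)=151/304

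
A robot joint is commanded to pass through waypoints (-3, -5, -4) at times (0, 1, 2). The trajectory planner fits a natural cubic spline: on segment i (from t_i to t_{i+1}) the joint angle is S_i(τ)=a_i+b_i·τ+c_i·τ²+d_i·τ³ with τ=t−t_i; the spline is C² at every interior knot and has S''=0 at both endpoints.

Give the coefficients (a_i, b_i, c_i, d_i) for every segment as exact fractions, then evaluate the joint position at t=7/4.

  seg 0: a=-3 b=-11/4 c=0 d=3/4
  seg 1: a=-5 b=-1/2 c=9/4 d=-3/4
S(7/4) = -1133/256

Δ: Δ0=-2, Δ1=1
row 1: diag=4, rhs=18; c'=1/4, d'=9/2
back: M1=9/2
M: M0=0, M1=9/2, M2=0
seg 0: a=-3, c=M0/2=0, d=(M1−M0)/(6·1)=3/4, b=Δ0−h0·(2M0+M1)/6=-11/4
seg 1: a=-5, c=M1/2=9/4, d=(M2−M1)/(6·1)=-3/4, b=Δ1−h1·(2M1+M2)/6=-1/2
t_q=7/4 → seg 1, τ=3/4; S=-5+-1/2·τ+9/4·τ²+-3/4·τ³=-1133/256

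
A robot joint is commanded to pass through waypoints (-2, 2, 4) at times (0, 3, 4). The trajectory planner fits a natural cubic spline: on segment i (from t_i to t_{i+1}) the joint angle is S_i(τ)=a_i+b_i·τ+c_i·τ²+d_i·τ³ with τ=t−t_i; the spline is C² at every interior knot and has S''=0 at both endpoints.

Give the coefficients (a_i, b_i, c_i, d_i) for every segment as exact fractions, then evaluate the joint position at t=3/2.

Δ: Δ0=4/3, Δ1=2
row 1: diag=8, rhs=4; c'=1/8, d'=1/2
back: M1=1/2
M: M0=0, M1=1/2, M2=0
seg 0: a=-2, c=M0/2=0, d=(M1−M0)/(6·3)=1/36, b=Δ0−h0·(2M0+M1)/6=13/12
seg 1: a=2, c=M1/2=1/4, d=(M2−M1)/(6·1)=-1/12, b=Δ1−h1·(2M1+M2)/6=11/6
t_q=3/2 → seg 0, τ=3/2; S=-2+13/12·τ+0·τ²+1/36·τ³=-9/32

  seg 0: a=-2 b=13/12 c=0 d=1/36
  seg 1: a=2 b=11/6 c=1/4 d=-1/12
S(3/2) = -9/32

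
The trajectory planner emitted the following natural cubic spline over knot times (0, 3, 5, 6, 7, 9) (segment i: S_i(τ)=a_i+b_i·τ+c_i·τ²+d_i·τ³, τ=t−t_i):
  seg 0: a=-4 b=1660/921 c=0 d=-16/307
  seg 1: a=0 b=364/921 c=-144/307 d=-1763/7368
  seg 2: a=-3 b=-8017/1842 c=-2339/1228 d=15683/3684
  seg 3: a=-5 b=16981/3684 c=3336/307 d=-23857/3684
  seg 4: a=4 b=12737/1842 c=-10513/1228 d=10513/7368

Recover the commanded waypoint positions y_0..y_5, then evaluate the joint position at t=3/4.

y_0=-4 y_1=0 y_2=-3 y_3=-5 y_4=4 y_5=-5
S(3/4) = -3279/1228

y_0 = S_0(0) = a_0 = -4
y_1 = S_1(0) = a_1 = 0
y_2 = S_2(0) = a_2 = -3
y_3 = S_3(0) = a_3 = -5
y_4 = S_4(0) = a_4 = 4
y_5 = S_4(2) = -5
t_q=3/4 is in segment 0 (τ=3/4); S_0(τ)=-3279/1228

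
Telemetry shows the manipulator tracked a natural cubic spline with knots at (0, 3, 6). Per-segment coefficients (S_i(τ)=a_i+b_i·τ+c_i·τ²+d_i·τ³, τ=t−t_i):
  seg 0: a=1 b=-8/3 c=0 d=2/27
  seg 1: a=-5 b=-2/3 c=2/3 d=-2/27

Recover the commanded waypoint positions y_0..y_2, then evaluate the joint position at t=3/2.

y_0=1 y_1=-5 y_2=-3
S(3/2) = -11/4

y_0 = S_0(0) = a_0 = 1
y_1 = S_1(0) = a_1 = -5
y_2 = S_1(3) = -3
t_q=3/2 is in segment 0 (τ=3/2); S_0(τ)=-11/4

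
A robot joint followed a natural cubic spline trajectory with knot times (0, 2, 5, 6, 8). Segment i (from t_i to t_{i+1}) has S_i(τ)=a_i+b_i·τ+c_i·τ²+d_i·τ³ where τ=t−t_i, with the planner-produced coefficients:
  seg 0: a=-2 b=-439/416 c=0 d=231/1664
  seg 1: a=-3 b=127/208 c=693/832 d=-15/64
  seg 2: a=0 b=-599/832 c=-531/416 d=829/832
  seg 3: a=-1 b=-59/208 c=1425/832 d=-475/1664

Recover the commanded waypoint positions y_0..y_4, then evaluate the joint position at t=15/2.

y_0=-2 y_1=-3 y_2=0 y_3=-1 y_4=3
S(15/2) = 19499/13312

y_0 = S_0(0) = a_0 = -2
y_1 = S_1(0) = a_1 = -3
y_2 = S_2(0) = a_2 = 0
y_3 = S_3(0) = a_3 = -1
y_4 = S_3(2) = 3
t_q=15/2 is in segment 3 (τ=3/2); S_3(τ)=19499/13312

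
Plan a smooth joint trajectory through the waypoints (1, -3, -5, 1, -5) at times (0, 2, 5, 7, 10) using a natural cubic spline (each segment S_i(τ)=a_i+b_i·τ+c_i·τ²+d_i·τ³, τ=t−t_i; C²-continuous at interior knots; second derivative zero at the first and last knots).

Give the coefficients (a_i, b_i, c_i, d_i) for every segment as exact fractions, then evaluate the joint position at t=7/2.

  seg 0: a=1 b=-286/145 c=0 d=-1/145
  seg 1: a=-3 b=-298/145 c=-6/145 d=658/3915
  seg 2: a=-5 b=324/145 c=128/87 d=-947/1740
  seg 3: a=1 b=691/435 c=-1561/870 d=1561/7830
S(7/2) = -3253/580

Δ: Δ0=-2, Δ1=-2/3, Δ2=3, Δ3=-2
row 1: diag=10, rhs=8; c'=3/10, d'=4/5
row 2: denom=10−3·3/10=91/10; d'=(22−3·4/5)/(91/10)=28/13
row 3: denom=10−2·20/91=870/91; d'=(-30−2·28/13)/(870/91)=-1561/435
back: M3=-1561/435
back: M2=28/13−20/91·-1561/435=256/87
back: M1=4/5−3/10·256/87=-12/145
M: M0=0, M1=-12/145, M2=256/87, M3=-1561/435, M4=0
seg 0: a=1, c=M0/2=0, d=(M1−M0)/(6·2)=-1/145, b=Δ0−h0·(2M0+M1)/6=-286/145
seg 1: a=-3, c=M1/2=-6/145, d=(M2−M1)/(6·3)=658/3915, b=Δ1−h1·(2M1+M2)/6=-298/145
seg 2: a=-5, c=M2/2=128/87, d=(M3−M2)/(6·2)=-947/1740, b=Δ2−h2·(2M2+M3)/6=324/145
seg 3: a=1, c=M3/2=-1561/870, d=(M4−M3)/(6·3)=1561/7830, b=Δ3−h3·(2M3+M4)/6=691/435
t_q=7/2 → seg 1, τ=3/2; S=-3+-298/145·τ+-6/145·τ²+658/3915·τ³=-3253/580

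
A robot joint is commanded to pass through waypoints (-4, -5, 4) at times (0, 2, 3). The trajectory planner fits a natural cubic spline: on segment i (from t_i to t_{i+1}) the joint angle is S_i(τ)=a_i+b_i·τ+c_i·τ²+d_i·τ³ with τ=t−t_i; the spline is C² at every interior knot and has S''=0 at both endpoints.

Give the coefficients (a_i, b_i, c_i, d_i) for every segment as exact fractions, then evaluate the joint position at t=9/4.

Δ: Δ0=-1/2, Δ1=9
row 1: diag=6, rhs=57; c'=1/6, d'=19/2
back: M1=19/2
M: M0=0, M1=19/2, M2=0
seg 0: a=-4, c=M0/2=0, d=(M1−M0)/(6·2)=19/24, b=Δ0−h0·(2M0+M1)/6=-11/3
seg 1: a=-5, c=M1/2=19/4, d=(M2−M1)/(6·1)=-19/12, b=Δ1−h1·(2M1+M2)/6=35/6
t_q=9/4 → seg 1, τ=1/4; S=-5+35/6·τ+19/4·τ²+-19/12·τ³=-837/256

  seg 0: a=-4 b=-11/3 c=0 d=19/24
  seg 1: a=-5 b=35/6 c=19/4 d=-19/12
S(9/4) = -837/256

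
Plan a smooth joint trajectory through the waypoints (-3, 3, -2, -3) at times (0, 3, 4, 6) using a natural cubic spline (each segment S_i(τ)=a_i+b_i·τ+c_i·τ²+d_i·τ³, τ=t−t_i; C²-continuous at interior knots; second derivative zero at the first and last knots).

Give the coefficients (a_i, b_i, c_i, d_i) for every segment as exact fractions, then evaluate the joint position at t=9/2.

  seg 0: a=-3 b=467/94 c=0 d=-31/94
  seg 1: a=3 b=-185/47 c=-279/94 d=179/94
  seg 2: a=-2 b=-391/94 c=129/47 d=-43/94
S(9/2) = -2595/752

Δ: Δ0=2, Δ1=-5, Δ2=-1/2
row 1: diag=8, rhs=-42; c'=1/8, d'=-21/4
row 2: denom=6−1·1/8=47/8; d'=(27−1·-21/4)/(47/8)=258/47
back: M2=258/47
back: M1=-21/4−1/8·258/47=-279/47
M: M0=0, M1=-279/47, M2=258/47, M3=0
seg 0: a=-3, c=M0/2=0, d=(M1−M0)/(6·3)=-31/94, b=Δ0−h0·(2M0+M1)/6=467/94
seg 1: a=3, c=M1/2=-279/94, d=(M2−M1)/(6·1)=179/94, b=Δ1−h1·(2M1+M2)/6=-185/47
seg 2: a=-2, c=M2/2=129/47, d=(M3−M2)/(6·2)=-43/94, b=Δ2−h2·(2M2+M3)/6=-391/94
t_q=9/2 → seg 2, τ=1/2; S=-2+-391/94·τ+129/47·τ²+-43/94·τ³=-2595/752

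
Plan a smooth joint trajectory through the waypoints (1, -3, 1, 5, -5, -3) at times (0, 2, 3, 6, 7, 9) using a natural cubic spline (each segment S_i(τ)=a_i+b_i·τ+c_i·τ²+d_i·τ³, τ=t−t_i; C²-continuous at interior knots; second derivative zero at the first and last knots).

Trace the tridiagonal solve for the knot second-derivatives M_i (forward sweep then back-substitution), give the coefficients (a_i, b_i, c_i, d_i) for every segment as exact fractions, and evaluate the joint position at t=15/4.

  seg 0: a=1 b=-22232/5655 c=0 d=5461/11310
  seg 1: a=-3 b=10534/5655 c=5461/1885 d=-4297/5655
  seg 2: a=1 b=30409/5655 c=1164/1885 d=-19/29
  seg 3: a=5 b=-48674/5655 c=-9951/1885 d=21977/5655
  seg 4: a=-5 b=-42449/5655 c=12026/1885 d=-6013/5655
S(15/4) = 615743/120640

Δ: Δ0=-2, Δ1=4, Δ2=4/3, Δ3=-10, Δ4=1
row 1: diag=6, rhs=36; c'=1/6, d'=6
row 2: denom=8−1·1/6=47/6; d'=(-16−1·6)/(47/6)=-132/47
row 3: denom=8−3·18/47=322/47; d'=(-68−3·-132/47)/(322/47)=-200/23
row 4: denom=6−1·47/322=1885/322; d'=(66−1·-200/23)/(1885/322)=24052/1885
back: M4=24052/1885
back: M3=-200/23−47/322·24052/1885=-19902/1885
back: M2=-132/47−18/47·-19902/1885=2328/1885
back: M1=6−1/6·2328/1885=10922/1885
M: M0=0, M1=10922/1885, M2=2328/1885, M3=-19902/1885, M4=24052/1885, M5=0
seg 0: a=1, c=M0/2=0, d=(M1−M0)/(6·2)=5461/11310, b=Δ0−h0·(2M0+M1)/6=-22232/5655
seg 1: a=-3, c=M1/2=5461/1885, d=(M2−M1)/(6·1)=-4297/5655, b=Δ1−h1·(2M1+M2)/6=10534/5655
seg 2: a=1, c=M2/2=1164/1885, d=(M3−M2)/(6·3)=-19/29, b=Δ2−h2·(2M2+M3)/6=30409/5655
seg 3: a=5, c=M3/2=-9951/1885, d=(M4−M3)/(6·1)=21977/5655, b=Δ3−h3·(2M3+M4)/6=-48674/5655
seg 4: a=-5, c=M4/2=12026/1885, d=(M5−M4)/(6·2)=-6013/5655, b=Δ4−h4·(2M4+M5)/6=-42449/5655
t_q=15/4 → seg 2, τ=3/4; S=1+30409/5655·τ+1164/1885·τ²+-19/29·τ³=615743/120640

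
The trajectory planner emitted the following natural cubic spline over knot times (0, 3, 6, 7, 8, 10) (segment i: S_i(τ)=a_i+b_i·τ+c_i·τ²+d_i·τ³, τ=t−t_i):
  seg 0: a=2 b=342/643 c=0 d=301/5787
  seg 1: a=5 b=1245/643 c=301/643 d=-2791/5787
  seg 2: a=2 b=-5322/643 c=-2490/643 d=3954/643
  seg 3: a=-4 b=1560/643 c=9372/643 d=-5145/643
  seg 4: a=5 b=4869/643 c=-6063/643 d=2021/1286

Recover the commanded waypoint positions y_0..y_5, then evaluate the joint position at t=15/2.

y_0=2 y_1=5 y_2=2 y_3=-4 y_4=5 y_5=-5
S(15/2) = -737/5144

y_0 = S_0(0) = a_0 = 2
y_1 = S_1(0) = a_1 = 5
y_2 = S_2(0) = a_2 = 2
y_3 = S_3(0) = a_3 = -4
y_4 = S_4(0) = a_4 = 5
y_5 = S_4(2) = -5
t_q=15/2 is in segment 3 (τ=1/2); S_3(τ)=-737/5144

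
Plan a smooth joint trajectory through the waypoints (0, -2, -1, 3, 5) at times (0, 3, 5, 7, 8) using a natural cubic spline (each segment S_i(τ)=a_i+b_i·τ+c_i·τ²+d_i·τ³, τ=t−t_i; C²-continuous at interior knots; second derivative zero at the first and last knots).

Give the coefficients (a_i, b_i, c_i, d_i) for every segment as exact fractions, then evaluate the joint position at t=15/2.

  seg 0: a=0 b=-283/312 c=0 d=25/936
  seg 1: a=-2 b=-29/156 c=25/104 d=2/39
  seg 2: a=-1 b=217/156 c=57/104 d=-19/156
  seg 3: a=3 b=331/156 c=-19/104 d=19/312
S(15/2) = 3347/832

Δ: Δ0=-2/3, Δ1=1/2, Δ2=2, Δ3=2
row 1: diag=10, rhs=7; c'=1/5, d'=7/10
row 2: denom=8−2·1/5=38/5; d'=(9−2·7/10)/(38/5)=1
row 3: denom=6−2·5/19=104/19; d'=(0−2·1)/(104/19)=-19/52
back: M3=-19/52
back: M2=1−5/19·-19/52=57/52
back: M1=7/10−1/5·57/52=25/52
M: M0=0, M1=25/52, M2=57/52, M3=-19/52, M4=0
seg 0: a=0, c=M0/2=0, d=(M1−M0)/(6·3)=25/936, b=Δ0−h0·(2M0+M1)/6=-283/312
seg 1: a=-2, c=M1/2=25/104, d=(M2−M1)/(6·2)=2/39, b=Δ1−h1·(2M1+M2)/6=-29/156
seg 2: a=-1, c=M2/2=57/104, d=(M3−M2)/(6·2)=-19/156, b=Δ2−h2·(2M2+M3)/6=217/156
seg 3: a=3, c=M3/2=-19/104, d=(M4−M3)/(6·1)=19/312, b=Δ3−h3·(2M3+M4)/6=331/156
t_q=15/2 → seg 3, τ=1/2; S=3+331/156·τ+-19/104·τ²+19/312·τ³=3347/832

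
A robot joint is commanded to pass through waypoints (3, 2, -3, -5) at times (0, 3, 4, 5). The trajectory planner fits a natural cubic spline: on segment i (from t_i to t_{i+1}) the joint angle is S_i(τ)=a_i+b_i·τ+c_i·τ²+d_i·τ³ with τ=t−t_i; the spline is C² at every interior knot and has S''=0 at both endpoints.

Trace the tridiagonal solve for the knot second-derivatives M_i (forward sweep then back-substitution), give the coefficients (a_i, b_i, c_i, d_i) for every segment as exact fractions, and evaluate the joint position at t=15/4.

  seg 0: a=3 b=164/93 c=0 d=-65/279
  seg 1: a=2 b=-421/93 c=-65/31 d=151/93
  seg 2: a=-3 b=-358/93 c=86/31 d=-86/93
S(15/4) = -3749/1984

Δ: Δ0=-1/3, Δ1=-5, Δ2=-2
row 1: diag=8, rhs=-28; c'=1/8, d'=-7/2
row 2: denom=4−1·1/8=31/8; d'=(18−1·-7/2)/(31/8)=172/31
back: M2=172/31
back: M1=-7/2−1/8·172/31=-130/31
M: M0=0, M1=-130/31, M2=172/31, M3=0
seg 0: a=3, c=M0/2=0, d=(M1−M0)/(6·3)=-65/279, b=Δ0−h0·(2M0+M1)/6=164/93
seg 1: a=2, c=M1/2=-65/31, d=(M2−M1)/(6·1)=151/93, b=Δ1−h1·(2M1+M2)/6=-421/93
seg 2: a=-3, c=M2/2=86/31, d=(M3−M2)/(6·1)=-86/93, b=Δ2−h2·(2M2+M3)/6=-358/93
t_q=15/4 → seg 1, τ=3/4; S=2+-421/93·τ+-65/31·τ²+151/93·τ³=-3749/1984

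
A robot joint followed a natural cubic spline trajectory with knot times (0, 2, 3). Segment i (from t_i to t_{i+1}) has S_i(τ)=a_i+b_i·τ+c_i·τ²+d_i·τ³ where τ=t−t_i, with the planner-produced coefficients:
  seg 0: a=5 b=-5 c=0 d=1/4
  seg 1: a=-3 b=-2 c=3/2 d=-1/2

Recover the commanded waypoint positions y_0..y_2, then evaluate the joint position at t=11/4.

y_0=5 y_1=-3 y_2=-4
S(11/4) = -495/128

y_0 = S_0(0) = a_0 = 5
y_1 = S_1(0) = a_1 = -3
y_2 = S_1(1) = -4
t_q=11/4 is in segment 1 (τ=3/4); S_1(τ)=-495/128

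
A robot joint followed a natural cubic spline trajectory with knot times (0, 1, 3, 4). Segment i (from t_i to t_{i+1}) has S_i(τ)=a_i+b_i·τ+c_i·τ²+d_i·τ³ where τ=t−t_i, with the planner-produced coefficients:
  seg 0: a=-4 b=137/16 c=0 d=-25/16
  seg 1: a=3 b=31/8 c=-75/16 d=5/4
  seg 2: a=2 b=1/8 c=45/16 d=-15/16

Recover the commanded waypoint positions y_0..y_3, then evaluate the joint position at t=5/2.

y_0=-4 y_1=3 y_2=2 y_3=4
S(5/2) = 159/64

y_0 = S_0(0) = a_0 = -4
y_1 = S_1(0) = a_1 = 3
y_2 = S_2(0) = a_2 = 2
y_3 = S_2(1) = 4
t_q=5/2 is in segment 1 (τ=3/2); S_1(τ)=159/64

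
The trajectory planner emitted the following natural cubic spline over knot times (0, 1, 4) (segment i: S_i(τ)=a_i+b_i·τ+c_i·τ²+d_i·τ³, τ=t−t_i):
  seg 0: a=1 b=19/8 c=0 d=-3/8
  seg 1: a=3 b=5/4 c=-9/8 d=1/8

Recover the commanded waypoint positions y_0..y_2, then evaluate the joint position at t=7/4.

y_0 = S_0(0) = a_0 = 1
y_1 = S_1(0) = a_1 = 3
y_2 = S_1(3) = 0
t_q=7/4 is in segment 1 (τ=3/4); S_1(τ)=1719/512

y_0=1 y_1=3 y_2=0
S(7/4) = 1719/512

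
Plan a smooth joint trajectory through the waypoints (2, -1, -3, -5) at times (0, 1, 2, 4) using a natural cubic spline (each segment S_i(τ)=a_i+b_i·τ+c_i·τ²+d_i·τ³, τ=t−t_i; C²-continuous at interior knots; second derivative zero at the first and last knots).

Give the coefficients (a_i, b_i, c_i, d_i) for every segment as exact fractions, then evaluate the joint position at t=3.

  seg 0: a=2 b=-74/23 c=0 d=5/23
  seg 1: a=-1 b=-59/23 c=15/23 d=-2/23
  seg 2: a=-3 b=-35/23 c=9/23 d=-3/46
S(3) = -193/46

Δ: Δ0=-3, Δ1=-2, Δ2=-1
row 1: diag=4, rhs=6; c'=1/4, d'=3/2
row 2: denom=6−1·1/4=23/4; d'=(6−1·3/2)/(23/4)=18/23
back: M2=18/23
back: M1=3/2−1/4·18/23=30/23
M: M0=0, M1=30/23, M2=18/23, M3=0
seg 0: a=2, c=M0/2=0, d=(M1−M0)/(6·1)=5/23, b=Δ0−h0·(2M0+M1)/6=-74/23
seg 1: a=-1, c=M1/2=15/23, d=(M2−M1)/(6·1)=-2/23, b=Δ1−h1·(2M1+M2)/6=-59/23
seg 2: a=-3, c=M2/2=9/23, d=(M3−M2)/(6·2)=-3/46, b=Δ2−h2·(2M2+M3)/6=-35/23
t_q=3 → seg 2, τ=1; S=-3+-35/23·τ+9/23·τ²+-3/46·τ³=-193/46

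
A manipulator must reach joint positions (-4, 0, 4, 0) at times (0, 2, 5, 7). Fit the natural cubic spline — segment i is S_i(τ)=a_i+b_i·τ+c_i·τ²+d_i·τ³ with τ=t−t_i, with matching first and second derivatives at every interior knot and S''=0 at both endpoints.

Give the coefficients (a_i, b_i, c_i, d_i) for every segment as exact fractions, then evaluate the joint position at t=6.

Δ: Δ0=2, Δ1=4/3, Δ2=-2
row 1: diag=10, rhs=-4; c'=3/10, d'=-2/5
row 2: denom=10−3·3/10=91/10; d'=(-20−3·-2/5)/(91/10)=-188/91
back: M2=-188/91
back: M1=-2/5−3/10·-188/91=20/91
M: M0=0, M1=20/91, M2=-188/91, M3=0
seg 0: a=-4, c=M0/2=0, d=(M1−M0)/(6·2)=5/273, b=Δ0−h0·(2M0+M1)/6=526/273
seg 1: a=0, c=M1/2=10/91, d=(M2−M1)/(6·3)=-8/63, b=Δ1−h1·(2M1+M2)/6=586/273
seg 2: a=4, c=M2/2=-94/91, d=(M3−M2)/(6·2)=47/273, b=Δ2−h2·(2M2+M3)/6=-170/273
t_q=6 → seg 2, τ=1; S=4+-170/273·τ+-94/91·τ²+47/273·τ³=229/91

  seg 0: a=-4 b=526/273 c=0 d=5/273
  seg 1: a=0 b=586/273 c=10/91 d=-8/63
  seg 2: a=4 b=-170/273 c=-94/91 d=47/273
S(6) = 229/91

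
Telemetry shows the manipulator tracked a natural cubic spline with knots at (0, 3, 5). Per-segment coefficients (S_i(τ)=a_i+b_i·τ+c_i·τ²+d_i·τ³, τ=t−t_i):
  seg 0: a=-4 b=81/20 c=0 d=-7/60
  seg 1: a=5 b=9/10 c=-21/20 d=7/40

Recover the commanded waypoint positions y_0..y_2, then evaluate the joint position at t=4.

y_0=-4 y_1=5 y_2=4
S(4) = 201/40

y_0 = S_0(0) = a_0 = -4
y_1 = S_1(0) = a_1 = 5
y_2 = S_1(2) = 4
t_q=4 is in segment 1 (τ=1); S_1(τ)=201/40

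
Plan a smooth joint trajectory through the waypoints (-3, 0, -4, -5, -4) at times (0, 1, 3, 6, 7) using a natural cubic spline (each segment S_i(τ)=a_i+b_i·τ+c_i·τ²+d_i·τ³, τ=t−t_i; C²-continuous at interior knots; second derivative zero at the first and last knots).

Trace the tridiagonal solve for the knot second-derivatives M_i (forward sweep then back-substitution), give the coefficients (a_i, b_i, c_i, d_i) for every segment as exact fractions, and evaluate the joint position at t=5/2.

Δ: Δ0=3, Δ1=-2, Δ2=-1/3, Δ3=1
row 1: diag=6, rhs=-30; c'=1/3, d'=-5
row 2: denom=10−2·1/3=28/3; d'=(10−2·-5)/(28/3)=15/7
row 3: denom=8−3·9/28=197/28; d'=(8−3·15/7)/(197/28)=44/197
back: M3=44/197
back: M2=15/7−9/28·44/197=408/197
back: M1=-5−1/3·408/197=-1121/197
M: M0=0, M1=-1121/197, M2=408/197, M3=44/197, M4=0
seg 0: a=-3, c=M0/2=0, d=(M1−M0)/(6·1)=-1121/1182, b=Δ0−h0·(2M0+M1)/6=4667/1182
seg 1: a=0, c=M1/2=-1121/394, d=(M2−M1)/(6·2)=1529/2364, b=Δ1−h1·(2M1+M2)/6=652/591
seg 2: a=-4, c=M2/2=204/197, d=(M3−M2)/(6·3)=-182/1773, b=Δ2−h2·(2M2+M3)/6=-1487/591
seg 3: a=-5, c=M3/2=22/197, d=(M4−M3)/(6·1)=-22/591, b=Δ3−h3·(2M3+M4)/6=547/591
t_q=5/2 → seg 1, τ=3/2; S=0+652/591·τ+-1121/394·τ²+1529/2364·τ³=-16163/6304

  seg 0: a=-3 b=4667/1182 c=0 d=-1121/1182
  seg 1: a=0 b=652/591 c=-1121/394 d=1529/2364
  seg 2: a=-4 b=-1487/591 c=204/197 d=-182/1773
  seg 3: a=-5 b=547/591 c=22/197 d=-22/591
S(5/2) = -16163/6304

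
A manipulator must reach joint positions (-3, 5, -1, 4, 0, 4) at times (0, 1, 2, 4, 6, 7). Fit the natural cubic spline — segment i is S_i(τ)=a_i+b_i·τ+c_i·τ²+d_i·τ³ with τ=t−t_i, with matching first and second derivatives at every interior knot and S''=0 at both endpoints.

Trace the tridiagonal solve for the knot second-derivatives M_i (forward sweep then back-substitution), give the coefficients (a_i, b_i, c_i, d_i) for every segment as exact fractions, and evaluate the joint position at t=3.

  seg 0: a=-3 b=2785/229 c=0 d=-953/229
  seg 1: a=5 b=-74/229 c=-2859/229 d=1559/229
  seg 2: a=-1 b=-1115/229 c=1818/229 d=-3897/1832
  seg 3: a=4 b=623/458 c=-4419/916 d=360/229
  seg 4: a=0 b=425/458 c=4221/916 d=-1407/916
S(3) = -105/1832

Δ: Δ0=8, Δ1=-6, Δ2=5/2, Δ3=-2, Δ4=4
row 1: diag=4, rhs=-84; c'=1/4, d'=-21
row 2: denom=6−1·1/4=23/4; d'=(51−1·-21)/(23/4)=288/23
row 3: denom=8−2·8/23=168/23; d'=(-27−2·288/23)/(168/23)=-57/8
row 4: denom=6−2·23/84=229/42; d'=(36−2·-57/8)/(229/42)=4221/458
back: M4=4221/458
back: M3=-57/8−23/84·4221/458=-4419/458
back: M2=288/23−8/23·-4419/458=3636/229
back: M1=-21−1/4·3636/229=-5718/229
M: M0=0, M1=-5718/229, M2=3636/229, M3=-4419/458, M4=4221/458, M5=0
seg 0: a=-3, c=M0/2=0, d=(M1−M0)/(6·1)=-953/229, b=Δ0−h0·(2M0+M1)/6=2785/229
seg 1: a=5, c=M1/2=-2859/229, d=(M2−M1)/(6·1)=1559/229, b=Δ1−h1·(2M1+M2)/6=-74/229
seg 2: a=-1, c=M2/2=1818/229, d=(M3−M2)/(6·2)=-3897/1832, b=Δ2−h2·(2M2+M3)/6=-1115/229
seg 3: a=4, c=M3/2=-4419/916, d=(M4−M3)/(6·2)=360/229, b=Δ3−h3·(2M3+M4)/6=623/458
seg 4: a=0, c=M4/2=4221/916, d=(M5−M4)/(6·1)=-1407/916, b=Δ4−h4·(2M4+M5)/6=425/458
t_q=3 → seg 2, τ=1; S=-1+-1115/229·τ+1818/229·τ²+-3897/1832·τ³=-105/1832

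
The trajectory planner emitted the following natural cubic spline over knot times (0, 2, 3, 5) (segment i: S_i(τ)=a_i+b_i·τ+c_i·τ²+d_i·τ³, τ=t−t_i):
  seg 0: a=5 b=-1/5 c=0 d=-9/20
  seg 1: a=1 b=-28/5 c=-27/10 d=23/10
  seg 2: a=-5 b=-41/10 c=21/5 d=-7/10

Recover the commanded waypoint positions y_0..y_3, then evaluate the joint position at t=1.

y_0 = S_0(0) = a_0 = 5
y_1 = S_1(0) = a_1 = 1
y_2 = S_2(0) = a_2 = -5
y_3 = S_2(2) = -2
t_q=1 is in segment 0 (τ=1); S_0(τ)=87/20

y_0=5 y_1=1 y_2=-5 y_3=-2
S(1) = 87/20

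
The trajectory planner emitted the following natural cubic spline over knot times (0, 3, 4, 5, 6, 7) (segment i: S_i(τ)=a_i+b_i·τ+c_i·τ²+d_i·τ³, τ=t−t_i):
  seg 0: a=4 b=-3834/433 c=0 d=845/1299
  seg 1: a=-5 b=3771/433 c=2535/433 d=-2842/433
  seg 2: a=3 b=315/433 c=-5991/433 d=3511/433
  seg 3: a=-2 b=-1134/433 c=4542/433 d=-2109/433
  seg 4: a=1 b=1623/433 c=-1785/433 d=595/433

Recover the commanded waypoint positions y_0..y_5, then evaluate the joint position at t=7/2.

y_0=4 y_1=-5 y_2=3 y_3=-2 y_4=1 y_5=2
S(7/2) = -1/433

y_0 = S_0(0) = a_0 = 4
y_1 = S_1(0) = a_1 = -5
y_2 = S_2(0) = a_2 = 3
y_3 = S_3(0) = a_3 = -2
y_4 = S_4(0) = a_4 = 1
y_5 = S_4(1) = 2
t_q=7/2 is in segment 1 (τ=1/2); S_1(τ)=-1/433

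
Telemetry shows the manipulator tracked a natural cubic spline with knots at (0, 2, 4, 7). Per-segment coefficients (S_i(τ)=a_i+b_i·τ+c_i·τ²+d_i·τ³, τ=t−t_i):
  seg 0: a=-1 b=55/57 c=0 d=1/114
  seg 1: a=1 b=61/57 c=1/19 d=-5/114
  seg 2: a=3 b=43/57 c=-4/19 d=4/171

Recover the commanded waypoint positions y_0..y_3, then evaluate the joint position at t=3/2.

y_0 = S_0(0) = a_0 = -1
y_1 = S_1(0) = a_1 = 1
y_2 = S_2(0) = a_2 = 3
y_3 = S_2(3) = 4
t_q=3/2 is in segment 0 (τ=3/2); S_0(τ)=145/304

y_0=-1 y_1=1 y_2=3 y_3=4
S(3/2) = 145/304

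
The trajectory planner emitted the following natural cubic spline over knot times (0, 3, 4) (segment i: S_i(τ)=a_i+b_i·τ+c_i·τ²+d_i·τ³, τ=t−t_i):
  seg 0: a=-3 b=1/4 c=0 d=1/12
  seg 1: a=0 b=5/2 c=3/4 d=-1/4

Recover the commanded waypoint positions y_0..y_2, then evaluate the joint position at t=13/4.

y_0=-3 y_1=0 y_2=3
S(13/4) = 171/256

y_0 = S_0(0) = a_0 = -3
y_1 = S_1(0) = a_1 = 0
y_2 = S_1(1) = 3
t_q=13/4 is in segment 1 (τ=1/4); S_1(τ)=171/256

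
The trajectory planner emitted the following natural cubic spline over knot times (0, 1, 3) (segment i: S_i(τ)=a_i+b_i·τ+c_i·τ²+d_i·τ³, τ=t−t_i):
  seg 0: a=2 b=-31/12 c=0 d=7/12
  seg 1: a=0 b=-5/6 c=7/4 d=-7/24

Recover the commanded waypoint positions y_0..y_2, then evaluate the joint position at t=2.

y_0 = S_0(0) = a_0 = 2
y_1 = S_1(0) = a_1 = 0
y_2 = S_1(2) = 3
t_q=2 is in segment 1 (τ=1); S_1(τ)=5/8

y_0=2 y_1=0 y_2=3
S(2) = 5/8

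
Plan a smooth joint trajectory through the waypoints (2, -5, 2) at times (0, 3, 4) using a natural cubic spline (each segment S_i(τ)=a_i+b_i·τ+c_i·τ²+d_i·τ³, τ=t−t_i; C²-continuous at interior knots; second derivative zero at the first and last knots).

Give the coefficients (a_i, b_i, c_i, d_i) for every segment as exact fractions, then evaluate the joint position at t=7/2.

  seg 0: a=2 b=-35/6 c=0 d=7/18
  seg 1: a=-5 b=14/3 c=7/2 d=-7/6
S(7/2) = -31/16

Δ: Δ0=-7/3, Δ1=7
row 1: diag=8, rhs=56; c'=1/8, d'=7
back: M1=7
M: M0=0, M1=7, M2=0
seg 0: a=2, c=M0/2=0, d=(M1−M0)/(6·3)=7/18, b=Δ0−h0·(2M0+M1)/6=-35/6
seg 1: a=-5, c=M1/2=7/2, d=(M2−M1)/(6·1)=-7/6, b=Δ1−h1·(2M1+M2)/6=14/3
t_q=7/2 → seg 1, τ=1/2; S=-5+14/3·τ+7/2·τ²+-7/6·τ³=-31/16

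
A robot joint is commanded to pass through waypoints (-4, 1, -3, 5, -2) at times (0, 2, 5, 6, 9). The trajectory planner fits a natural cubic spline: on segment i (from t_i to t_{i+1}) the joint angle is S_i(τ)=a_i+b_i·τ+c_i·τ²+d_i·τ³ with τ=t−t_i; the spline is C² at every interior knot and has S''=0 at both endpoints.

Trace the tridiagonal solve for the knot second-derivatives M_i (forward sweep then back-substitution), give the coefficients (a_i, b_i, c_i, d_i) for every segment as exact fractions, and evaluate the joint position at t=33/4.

  seg 0: a=-4 b=398/93 c=0 d=-331/744
  seg 1: a=1 b=-197/186 c=-331/124 d=959/1116
  seg 2: a=-3 b=2279/372 c=157/31 d=-1187/372
  seg 3: a=5 b=1243/186 c=-559/124 d=559/1116
S(33/4) = 23171/7936

Δ: Δ0=5/2, Δ1=-4/3, Δ2=8, Δ3=-7/3
row 1: diag=10, rhs=-23; c'=3/10, d'=-23/10
row 2: denom=8−3·3/10=71/10; d'=(56−3·-23/10)/(71/10)=629/71
row 3: denom=8−1·10/71=558/71; d'=(-62−1·629/71)/(558/71)=-559/62
back: M3=-559/62
back: M2=629/71−10/71·-559/62=314/31
back: M1=-23/10−3/10·314/31=-331/62
M: M0=0, M1=-331/62, M2=314/31, M3=-559/62, M4=0
seg 0: a=-4, c=M0/2=0, d=(M1−M0)/(6·2)=-331/744, b=Δ0−h0·(2M0+M1)/6=398/93
seg 1: a=1, c=M1/2=-331/124, d=(M2−M1)/(6·3)=959/1116, b=Δ1−h1·(2M1+M2)/6=-197/186
seg 2: a=-3, c=M2/2=157/31, d=(M3−M2)/(6·1)=-1187/372, b=Δ2−h2·(2M2+M3)/6=2279/372
seg 3: a=5, c=M3/2=-559/124, d=(M4−M3)/(6·3)=559/1116, b=Δ3−h3·(2M3+M4)/6=1243/186
t_q=33/4 → seg 3, τ=9/4; S=5+1243/186·τ+-559/124·τ²+559/1116·τ³=23171/7936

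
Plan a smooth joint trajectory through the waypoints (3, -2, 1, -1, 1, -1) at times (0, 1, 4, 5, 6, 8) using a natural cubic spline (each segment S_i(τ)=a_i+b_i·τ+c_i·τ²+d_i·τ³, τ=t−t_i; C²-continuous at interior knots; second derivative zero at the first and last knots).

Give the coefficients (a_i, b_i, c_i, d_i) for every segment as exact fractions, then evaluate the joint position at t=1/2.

  seg 0: a=3 b=-7441/1217 c=0 d=1356/1217
  seg 1: a=-2 b=-3373/1217 c=4068/1217 d=-846/1217
  seg 2: a=1 b=-1807/1217 c=-3546/1217 d=2919/1217
  seg 3: a=-1 b=-142/1217 c=5211/1217 d=-2635/1217
  seg 4: a=1 b=2375/1217 c=-2694/1217 d=449/1217
S(1/2) = 100/1217

Δ: Δ0=-5, Δ1=1, Δ2=-2, Δ3=2, Δ4=-1
row 1: diag=8, rhs=36; c'=3/8, d'=9/2
row 2: denom=8−3·3/8=55/8; d'=(-18−3·9/2)/(55/8)=-252/55
row 3: denom=4−1·8/55=212/55; d'=(24−1·-252/55)/(212/55)=393/53
row 4: denom=6−1·55/212=1217/212; d'=(-18−1·393/53)/(1217/212)=-5388/1217
back: M4=-5388/1217
back: M3=393/53−55/212·-5388/1217=10422/1217
back: M2=-252/55−8/55·10422/1217=-7092/1217
back: M1=9/2−3/8·-7092/1217=8136/1217
M: M0=0, M1=8136/1217, M2=-7092/1217, M3=10422/1217, M4=-5388/1217, M5=0
seg 0: a=3, c=M0/2=0, d=(M1−M0)/(6·1)=1356/1217, b=Δ0−h0·(2M0+M1)/6=-7441/1217
seg 1: a=-2, c=M1/2=4068/1217, d=(M2−M1)/(6·3)=-846/1217, b=Δ1−h1·(2M1+M2)/6=-3373/1217
seg 2: a=1, c=M2/2=-3546/1217, d=(M3−M2)/(6·1)=2919/1217, b=Δ2−h2·(2M2+M3)/6=-1807/1217
seg 3: a=-1, c=M3/2=5211/1217, d=(M4−M3)/(6·1)=-2635/1217, b=Δ3−h3·(2M3+M4)/6=-142/1217
seg 4: a=1, c=M4/2=-2694/1217, d=(M5−M4)/(6·2)=449/1217, b=Δ4−h4·(2M4+M5)/6=2375/1217
t_q=1/2 → seg 0, τ=1/2; S=3+-7441/1217·τ+0·τ²+1356/1217·τ³=100/1217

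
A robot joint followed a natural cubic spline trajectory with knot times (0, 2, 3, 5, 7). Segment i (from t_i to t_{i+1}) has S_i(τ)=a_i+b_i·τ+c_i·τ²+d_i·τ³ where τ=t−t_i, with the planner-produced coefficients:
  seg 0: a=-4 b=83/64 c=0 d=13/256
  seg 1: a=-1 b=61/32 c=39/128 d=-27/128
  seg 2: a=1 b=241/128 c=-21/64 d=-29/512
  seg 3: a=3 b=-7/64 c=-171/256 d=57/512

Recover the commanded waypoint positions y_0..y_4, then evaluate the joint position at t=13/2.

y_0 = S_0(0) = a_0 = -4
y_1 = S_1(0) = a_1 = -1
y_2 = S_2(0) = a_2 = 1
y_3 = S_3(0) = a_3 = 3
y_4 = S_3(2) = 1
t_q=13/2 is in segment 3 (τ=3/2); S_3(τ)=6999/4096

y_0=-4 y_1=-1 y_2=1 y_3=3 y_4=1
S(13/2) = 6999/4096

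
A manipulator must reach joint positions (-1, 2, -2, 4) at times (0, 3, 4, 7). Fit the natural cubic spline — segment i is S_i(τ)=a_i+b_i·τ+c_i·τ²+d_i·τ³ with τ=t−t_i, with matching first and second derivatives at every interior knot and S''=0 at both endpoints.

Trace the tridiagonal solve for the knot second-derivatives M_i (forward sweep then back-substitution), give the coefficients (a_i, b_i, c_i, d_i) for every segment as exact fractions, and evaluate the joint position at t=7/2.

  seg 0: a=-1 b=67/21 c=0 d=-46/189
  seg 1: a=2 b=-71/21 c=-46/21 d=11/7
  seg 2: a=-2 b=-64/21 c=53/21 d=-53/189
S(7/2) = -1/24

Δ: Δ0=1, Δ1=-4, Δ2=2
row 1: diag=8, rhs=-30; c'=1/8, d'=-15/4
row 2: denom=8−1·1/8=63/8; d'=(36−1·-15/4)/(63/8)=106/21
back: M2=106/21
back: M1=-15/4−1/8·106/21=-92/21
M: M0=0, M1=-92/21, M2=106/21, M3=0
seg 0: a=-1, c=M0/2=0, d=(M1−M0)/(6·3)=-46/189, b=Δ0−h0·(2M0+M1)/6=67/21
seg 1: a=2, c=M1/2=-46/21, d=(M2−M1)/(6·1)=11/7, b=Δ1−h1·(2M1+M2)/6=-71/21
seg 2: a=-2, c=M2/2=53/21, d=(M3−M2)/(6·3)=-53/189, b=Δ2−h2·(2M2+M3)/6=-64/21
t_q=7/2 → seg 1, τ=1/2; S=2+-71/21·τ+-46/21·τ²+11/7·τ³=-1/24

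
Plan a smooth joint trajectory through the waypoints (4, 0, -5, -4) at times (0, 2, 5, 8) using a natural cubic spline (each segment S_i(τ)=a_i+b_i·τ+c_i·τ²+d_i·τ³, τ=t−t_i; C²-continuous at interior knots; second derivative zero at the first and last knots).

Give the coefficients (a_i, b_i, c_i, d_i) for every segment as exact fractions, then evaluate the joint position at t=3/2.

  seg 0: a=4 b=-218/111 c=0 d=-1/111
  seg 1: a=0 b=-230/111 c=-2/37 d=7/111
  seg 2: a=-5 b=-77/111 c=19/37 d=-19/333
S(3/2) = 303/296

Δ: Δ0=-2, Δ1=-5/3, Δ2=1/3
row 1: diag=10, rhs=2; c'=3/10, d'=1/5
row 2: denom=12−3·3/10=111/10; d'=(12−3·1/5)/(111/10)=38/37
back: M2=38/37
back: M1=1/5−3/10·38/37=-4/37
M: M0=0, M1=-4/37, M2=38/37, M3=0
seg 0: a=4, c=M0/2=0, d=(M1−M0)/(6·2)=-1/111, b=Δ0−h0·(2M0+M1)/6=-218/111
seg 1: a=0, c=M1/2=-2/37, d=(M2−M1)/(6·3)=7/111, b=Δ1−h1·(2M1+M2)/6=-230/111
seg 2: a=-5, c=M2/2=19/37, d=(M3−M2)/(6·3)=-19/333, b=Δ2−h2·(2M2+M3)/6=-77/111
t_q=3/2 → seg 0, τ=3/2; S=4+-218/111·τ+0·τ²+-1/111·τ³=303/296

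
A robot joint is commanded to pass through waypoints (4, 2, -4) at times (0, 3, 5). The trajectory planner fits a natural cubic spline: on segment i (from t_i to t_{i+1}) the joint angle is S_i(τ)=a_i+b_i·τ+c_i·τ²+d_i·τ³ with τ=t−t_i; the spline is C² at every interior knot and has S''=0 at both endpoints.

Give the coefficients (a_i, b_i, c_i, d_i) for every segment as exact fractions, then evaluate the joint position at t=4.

Δ: Δ0=-2/3, Δ1=-3
row 1: diag=10, rhs=-14; c'=1/5, d'=-7/5
back: M1=-7/5
M: M0=0, M1=-7/5, M2=0
seg 0: a=4, c=M0/2=0, d=(M1−M0)/(6·3)=-7/90, b=Δ0−h0·(2M0+M1)/6=1/30
seg 1: a=2, c=M1/2=-7/10, d=(M2−M1)/(6·2)=7/60, b=Δ1−h1·(2M1+M2)/6=-31/15
t_q=4 → seg 1, τ=1; S=2+-31/15·τ+-7/10·τ²+7/60·τ³=-13/20

  seg 0: a=4 b=1/30 c=0 d=-7/90
  seg 1: a=2 b=-31/15 c=-7/10 d=7/60
S(4) = -13/20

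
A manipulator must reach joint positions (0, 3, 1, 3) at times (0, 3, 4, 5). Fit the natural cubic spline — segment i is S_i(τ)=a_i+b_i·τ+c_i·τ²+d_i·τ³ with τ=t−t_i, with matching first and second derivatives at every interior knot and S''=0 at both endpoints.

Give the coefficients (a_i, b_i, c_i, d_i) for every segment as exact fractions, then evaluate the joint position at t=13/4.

Δ: Δ0=1, Δ1=-2, Δ2=2
row 1: diag=8, rhs=-18; c'=1/8, d'=-9/4
row 2: denom=4−1·1/8=31/8; d'=(24−1·-9/4)/(31/8)=210/31
back: M2=210/31
back: M1=-9/4−1/8·210/31=-96/31
M: M0=0, M1=-96/31, M2=210/31, M3=0
seg 0: a=0, c=M0/2=0, d=(M1−M0)/(6·3)=-16/93, b=Δ0−h0·(2M0+M1)/6=79/31
seg 1: a=3, c=M1/2=-48/31, d=(M2−M1)/(6·1)=51/31, b=Δ1−h1·(2M1+M2)/6=-65/31
seg 2: a=1, c=M2/2=105/31, d=(M3−M2)/(6·1)=-35/31, b=Δ2−h2·(2M2+M3)/6=-8/31
t_q=13/4 → seg 1, τ=1/4; S=3+-65/31·τ+-48/31·τ²+51/31·τ³=4771/1984

  seg 0: a=0 b=79/31 c=0 d=-16/93
  seg 1: a=3 b=-65/31 c=-48/31 d=51/31
  seg 2: a=1 b=-8/31 c=105/31 d=-35/31
S(13/4) = 4771/1984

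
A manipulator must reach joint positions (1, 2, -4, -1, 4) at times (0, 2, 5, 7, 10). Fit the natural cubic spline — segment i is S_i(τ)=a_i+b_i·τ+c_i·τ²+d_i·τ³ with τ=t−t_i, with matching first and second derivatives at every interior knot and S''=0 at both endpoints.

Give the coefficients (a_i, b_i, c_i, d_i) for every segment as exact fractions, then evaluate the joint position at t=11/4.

  seg 0: a=1 b=1123/870 c=0 d=-86/435
  seg 1: a=2 b=-941/870 c=-172/145 d=2297/7830
  seg 2: a=-4 b=-121/435 c=253/174 d=-983/3480
  seg 3: a=-1 b=623/290 c=-419/1740 d=419/15660
S(11/4) = 413/640

Δ: Δ0=1/2, Δ1=-2, Δ2=3/2, Δ3=5/3
row 1: diag=10, rhs=-15; c'=3/10, d'=-3/2
row 2: denom=10−3·3/10=91/10; d'=(21−3·-3/2)/(91/10)=255/91
row 3: denom=10−2·20/91=870/91; d'=(1−2·255/91)/(870/91)=-419/870
back: M3=-419/870
back: M2=255/91−20/91·-419/870=253/87
back: M1=-3/2−3/10·253/87=-344/145
M: M0=0, M1=-344/145, M2=253/87, M3=-419/870, M4=0
seg 0: a=1, c=M0/2=0, d=(M1−M0)/(6·2)=-86/435, b=Δ0−h0·(2M0+M1)/6=1123/870
seg 1: a=2, c=M1/2=-172/145, d=(M2−M1)/(6·3)=2297/7830, b=Δ1−h1·(2M1+M2)/6=-941/870
seg 2: a=-4, c=M2/2=253/174, d=(M3−M2)/(6·2)=-983/3480, b=Δ2−h2·(2M2+M3)/6=-121/435
seg 3: a=-1, c=M3/2=-419/1740, d=(M4−M3)/(6·3)=419/15660, b=Δ3−h3·(2M3+M4)/6=623/290
t_q=11/4 → seg 1, τ=3/4; S=2+-941/870·τ+-172/145·τ²+2297/7830·τ³=413/640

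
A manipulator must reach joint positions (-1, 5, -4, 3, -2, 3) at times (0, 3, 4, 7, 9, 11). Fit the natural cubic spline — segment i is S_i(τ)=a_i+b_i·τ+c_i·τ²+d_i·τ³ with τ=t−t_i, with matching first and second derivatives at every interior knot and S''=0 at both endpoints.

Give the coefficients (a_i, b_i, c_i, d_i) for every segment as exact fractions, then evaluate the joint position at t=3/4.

  seg 0: a=-1 b=14567/2106 c=0 d=-10355/18954
  seg 1: a=5 b=-8249/1053 c=-10355/2106 d=2633/702
  seg 2: a=-4 b=-13511/2106 c=6671/1053 d=-21601/18954
  seg 3: a=3 b=869/1053 c=-2753/702 d=9515/8424
  seg 4: a=-2 b=-2753/2106 c=4009/1404 d=-4009/8424
S(3/4) = 59263/14976

Δ: Δ0=2, Δ1=-9, Δ2=7/3, Δ3=-5/2, Δ4=5/2
row 1: diag=8, rhs=-66; c'=1/8, d'=-33/4
row 2: denom=8−1·1/8=63/8; d'=(68−1·-33/4)/(63/8)=610/63
row 3: denom=10−3·8/21=62/7; d'=(-29−3·610/63)/(62/7)=-1219/186
row 4: denom=8−2·7/31=234/31; d'=(30−2·-1219/186)/(234/31)=4009/702
back: M4=4009/702
back: M3=-1219/186−7/31·4009/702=-2753/351
back: M2=610/63−8/21·-2753/351=13342/1053
back: M1=-33/4−1/8·13342/1053=-10355/1053
M: M0=0, M1=-10355/1053, M2=13342/1053, M3=-2753/351, M4=4009/702, M5=0
seg 0: a=-1, c=M0/2=0, d=(M1−M0)/(6·3)=-10355/18954, b=Δ0−h0·(2M0+M1)/6=14567/2106
seg 1: a=5, c=M1/2=-10355/2106, d=(M2−M1)/(6·1)=2633/702, b=Δ1−h1·(2M1+M2)/6=-8249/1053
seg 2: a=-4, c=M2/2=6671/1053, d=(M3−M2)/(6·3)=-21601/18954, b=Δ2−h2·(2M2+M3)/6=-13511/2106
seg 3: a=3, c=M3/2=-2753/702, d=(M4−M3)/(6·2)=9515/8424, b=Δ3−h3·(2M3+M4)/6=869/1053
seg 4: a=-2, c=M4/2=4009/1404, d=(M5−M4)/(6·2)=-4009/8424, b=Δ4−h4·(2M4+M5)/6=-2753/2106
t_q=3/4 → seg 0, τ=3/4; S=-1+14567/2106·τ+0·τ²+-10355/18954·τ³=59263/14976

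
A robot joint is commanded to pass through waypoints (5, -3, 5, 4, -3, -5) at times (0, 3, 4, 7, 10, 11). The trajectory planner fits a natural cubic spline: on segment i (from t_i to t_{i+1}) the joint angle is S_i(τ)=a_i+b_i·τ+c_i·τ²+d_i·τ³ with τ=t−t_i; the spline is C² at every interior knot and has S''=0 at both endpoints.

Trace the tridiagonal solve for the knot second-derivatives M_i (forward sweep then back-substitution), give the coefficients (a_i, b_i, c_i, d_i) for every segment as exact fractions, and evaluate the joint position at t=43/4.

  seg 0: a=5 b=-2338/327 c=0 d=1466/2943
  seg 1: a=-3 b=2060/327 c=1466/327 d=-910/327
  seg 2: a=5 b=754/109 c=-1264/327 d=1421/2943
  seg 3: a=4 b=-353/109 c=157/327 d=-175/2943
  seg 4: a=-3 b=-214/109 c=-6/109 d=2/109
S(43/4) = -15681/3488

Δ: Δ0=-8/3, Δ1=8, Δ2=-1/3, Δ3=-7/3, Δ4=-2
row 1: diag=8, rhs=64; c'=1/8, d'=8
row 2: denom=8−1·1/8=63/8; d'=(-50−1·8)/(63/8)=-464/63
row 3: denom=12−3·8/21=76/7; d'=(-12−3·-464/63)/(76/7)=53/57
row 4: denom=8−3·21/76=545/76; d'=(2−3·53/57)/(545/76)=-12/109
back: M4=-12/109
back: M3=53/57−21/76·-12/109=314/327
back: M2=-464/63−8/21·314/327=-2528/327
back: M1=8−1/8·-2528/327=2932/327
M: M0=0, M1=2932/327, M2=-2528/327, M3=314/327, M4=-12/109, M5=0
seg 0: a=5, c=M0/2=0, d=(M1−M0)/(6·3)=1466/2943, b=Δ0−h0·(2M0+M1)/6=-2338/327
seg 1: a=-3, c=M1/2=1466/327, d=(M2−M1)/(6·1)=-910/327, b=Δ1−h1·(2M1+M2)/6=2060/327
seg 2: a=5, c=M2/2=-1264/327, d=(M3−M2)/(6·3)=1421/2943, b=Δ2−h2·(2M2+M3)/6=754/109
seg 3: a=4, c=M3/2=157/327, d=(M4−M3)/(6·3)=-175/2943, b=Δ3−h3·(2M3+M4)/6=-353/109
seg 4: a=-3, c=M4/2=-6/109, d=(M5−M4)/(6·1)=2/109, b=Δ4−h4·(2M4+M5)/6=-214/109
t_q=43/4 → seg 4, τ=3/4; S=-3+-214/109·τ+-6/109·τ²+2/109·τ³=-15681/3488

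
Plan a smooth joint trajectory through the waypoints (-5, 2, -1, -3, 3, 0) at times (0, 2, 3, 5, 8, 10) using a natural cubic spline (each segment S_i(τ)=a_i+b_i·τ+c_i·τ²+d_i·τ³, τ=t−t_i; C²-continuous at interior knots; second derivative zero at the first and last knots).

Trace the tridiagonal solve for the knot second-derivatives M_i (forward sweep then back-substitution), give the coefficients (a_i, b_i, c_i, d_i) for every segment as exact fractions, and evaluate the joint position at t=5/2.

  seg 0: a=-5 b=6835/1178 c=0 d=-339/589
  seg 1: a=2 b=-1301/1178 c=-2034/589 d=1835/1178
  seg 2: a=-1 b=-1966/589 c=1437/1178 d=-15/589
  seg 3: a=-3 b=728/589 c=1257/1178 d=-319/1178
  seg 4: a=3 b=385/1178 c=-807/589 d=269/1178
S(5/2) = 7343/9424

Δ: Δ0=7/2, Δ1=-3, Δ2=-1, Δ3=2, Δ4=-3/2
row 1: diag=6, rhs=-39; c'=1/6, d'=-13/2
row 2: denom=6−1·1/6=35/6; d'=(12−1·-13/2)/(35/6)=111/35
row 3: denom=10−2·12/35=326/35; d'=(18−2·111/35)/(326/35)=204/163
row 4: denom=10−3·105/326=2945/326; d'=(-21−3·204/163)/(2945/326)=-1614/589
back: M4=-1614/589
back: M3=204/163−105/326·-1614/589=1257/589
back: M2=111/35−12/35·1257/589=1437/589
back: M1=-13/2−1/6·1437/589=-4068/589
M: M0=0, M1=-4068/589, M2=1437/589, M3=1257/589, M4=-1614/589, M5=0
seg 0: a=-5, c=M0/2=0, d=(M1−M0)/(6·2)=-339/589, b=Δ0−h0·(2M0+M1)/6=6835/1178
seg 1: a=2, c=M1/2=-2034/589, d=(M2−M1)/(6·1)=1835/1178, b=Δ1−h1·(2M1+M2)/6=-1301/1178
seg 2: a=-1, c=M2/2=1437/1178, d=(M3−M2)/(6·2)=-15/589, b=Δ2−h2·(2M2+M3)/6=-1966/589
seg 3: a=-3, c=M3/2=1257/1178, d=(M4−M3)/(6·3)=-319/1178, b=Δ3−h3·(2M3+M4)/6=728/589
seg 4: a=3, c=M4/2=-807/589, d=(M5−M4)/(6·2)=269/1178, b=Δ4−h4·(2M4+M5)/6=385/1178
t_q=5/2 → seg 1, τ=1/2; S=2+-1301/1178·τ+-2034/589·τ²+1835/1178·τ³=7343/9424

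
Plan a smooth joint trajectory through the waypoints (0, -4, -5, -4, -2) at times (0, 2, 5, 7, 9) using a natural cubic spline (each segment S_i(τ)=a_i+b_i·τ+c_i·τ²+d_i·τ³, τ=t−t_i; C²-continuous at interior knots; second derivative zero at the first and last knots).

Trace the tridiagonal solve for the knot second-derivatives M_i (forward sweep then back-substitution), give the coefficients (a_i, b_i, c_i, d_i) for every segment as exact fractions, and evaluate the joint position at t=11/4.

Δ: Δ0=-2, Δ1=-1/3, Δ2=1/2, Δ3=1
row 1: diag=10, rhs=10; c'=3/10, d'=1
row 2: denom=10−3·3/10=91/10; d'=(5−3·1)/(91/10)=20/91
row 3: denom=8−2·20/91=688/91; d'=(3−2·20/91)/(688/91)=233/688
back: M3=233/688
back: M2=20/91−20/91·233/688=25/172
back: M1=1−3/10·25/172=329/344
M: M0=0, M1=329/344, M2=25/172, M3=233/688, M4=0
seg 0: a=0, c=M0/2=0, d=(M1−M0)/(6·2)=329/4128, b=Δ0−h0·(2M0+M1)/6=-2393/1032
seg 1: a=-4, c=M1/2=329/688, d=(M2−M1)/(6·3)=-31/688, b=Δ1−h1·(2M1+M2)/6=-703/516
seg 2: a=-5, c=M2/2=25/344, d=(M3−M2)/(6·2)=133/8256, b=Δ2−h2·(2M2+M3)/6=599/2064
seg 3: a=-4, c=M3/2=233/1376, d=(M4−M3)/(6·2)=-233/8256, b=Δ3−h3·(2M3+M4)/6=799/1032
t_q=11/4 → seg 1, τ=3/4; S=-4+-703/516·τ+329/688·τ²+-31/688·τ³=-210113/44032

  seg 0: a=0 b=-2393/1032 c=0 d=329/4128
  seg 1: a=-4 b=-703/516 c=329/688 d=-31/688
  seg 2: a=-5 b=599/2064 c=25/344 d=133/8256
  seg 3: a=-4 b=799/1032 c=233/1376 d=-233/8256
S(11/4) = -210113/44032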